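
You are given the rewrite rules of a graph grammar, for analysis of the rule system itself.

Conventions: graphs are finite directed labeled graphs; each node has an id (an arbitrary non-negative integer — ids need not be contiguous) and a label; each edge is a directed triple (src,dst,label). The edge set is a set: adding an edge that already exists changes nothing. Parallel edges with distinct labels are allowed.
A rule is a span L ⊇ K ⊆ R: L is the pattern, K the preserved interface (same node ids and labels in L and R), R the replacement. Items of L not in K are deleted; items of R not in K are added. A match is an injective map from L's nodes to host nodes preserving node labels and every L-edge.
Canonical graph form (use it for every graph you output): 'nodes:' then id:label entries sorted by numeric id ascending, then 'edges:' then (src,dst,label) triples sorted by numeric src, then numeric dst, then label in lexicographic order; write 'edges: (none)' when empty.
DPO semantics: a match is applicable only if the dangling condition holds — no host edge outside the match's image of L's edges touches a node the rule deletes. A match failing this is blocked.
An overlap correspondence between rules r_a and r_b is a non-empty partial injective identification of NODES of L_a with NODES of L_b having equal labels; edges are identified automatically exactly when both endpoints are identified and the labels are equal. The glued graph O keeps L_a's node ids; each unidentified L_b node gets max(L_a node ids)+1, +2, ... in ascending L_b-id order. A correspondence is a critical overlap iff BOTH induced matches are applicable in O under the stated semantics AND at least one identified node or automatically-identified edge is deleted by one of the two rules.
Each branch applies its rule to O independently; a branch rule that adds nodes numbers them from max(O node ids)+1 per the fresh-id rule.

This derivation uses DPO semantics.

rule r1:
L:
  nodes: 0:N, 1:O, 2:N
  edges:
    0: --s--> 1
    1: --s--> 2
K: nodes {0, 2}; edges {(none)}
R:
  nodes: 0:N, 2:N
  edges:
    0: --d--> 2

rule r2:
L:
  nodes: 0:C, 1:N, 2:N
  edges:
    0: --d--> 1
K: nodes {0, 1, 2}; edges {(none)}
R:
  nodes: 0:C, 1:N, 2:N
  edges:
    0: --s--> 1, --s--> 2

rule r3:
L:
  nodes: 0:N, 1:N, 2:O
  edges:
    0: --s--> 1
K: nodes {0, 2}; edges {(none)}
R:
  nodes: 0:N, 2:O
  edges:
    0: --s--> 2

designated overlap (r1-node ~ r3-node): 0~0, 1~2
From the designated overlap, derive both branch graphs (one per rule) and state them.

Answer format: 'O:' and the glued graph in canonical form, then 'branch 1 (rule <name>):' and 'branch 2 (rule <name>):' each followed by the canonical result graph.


O:
nodes: 0:N, 1:O, 2:N, 3:N
edges: (0,1,s); (0,3,s); (1,2,s)
branch 1 (rule r1):
nodes: 0:N, 2:N, 3:N
edges: (0,2,d); (0,3,s)
branch 2 (rule r3):
nodes: 0:N, 1:O, 2:N
edges: (0,1,s); (1,2,s)


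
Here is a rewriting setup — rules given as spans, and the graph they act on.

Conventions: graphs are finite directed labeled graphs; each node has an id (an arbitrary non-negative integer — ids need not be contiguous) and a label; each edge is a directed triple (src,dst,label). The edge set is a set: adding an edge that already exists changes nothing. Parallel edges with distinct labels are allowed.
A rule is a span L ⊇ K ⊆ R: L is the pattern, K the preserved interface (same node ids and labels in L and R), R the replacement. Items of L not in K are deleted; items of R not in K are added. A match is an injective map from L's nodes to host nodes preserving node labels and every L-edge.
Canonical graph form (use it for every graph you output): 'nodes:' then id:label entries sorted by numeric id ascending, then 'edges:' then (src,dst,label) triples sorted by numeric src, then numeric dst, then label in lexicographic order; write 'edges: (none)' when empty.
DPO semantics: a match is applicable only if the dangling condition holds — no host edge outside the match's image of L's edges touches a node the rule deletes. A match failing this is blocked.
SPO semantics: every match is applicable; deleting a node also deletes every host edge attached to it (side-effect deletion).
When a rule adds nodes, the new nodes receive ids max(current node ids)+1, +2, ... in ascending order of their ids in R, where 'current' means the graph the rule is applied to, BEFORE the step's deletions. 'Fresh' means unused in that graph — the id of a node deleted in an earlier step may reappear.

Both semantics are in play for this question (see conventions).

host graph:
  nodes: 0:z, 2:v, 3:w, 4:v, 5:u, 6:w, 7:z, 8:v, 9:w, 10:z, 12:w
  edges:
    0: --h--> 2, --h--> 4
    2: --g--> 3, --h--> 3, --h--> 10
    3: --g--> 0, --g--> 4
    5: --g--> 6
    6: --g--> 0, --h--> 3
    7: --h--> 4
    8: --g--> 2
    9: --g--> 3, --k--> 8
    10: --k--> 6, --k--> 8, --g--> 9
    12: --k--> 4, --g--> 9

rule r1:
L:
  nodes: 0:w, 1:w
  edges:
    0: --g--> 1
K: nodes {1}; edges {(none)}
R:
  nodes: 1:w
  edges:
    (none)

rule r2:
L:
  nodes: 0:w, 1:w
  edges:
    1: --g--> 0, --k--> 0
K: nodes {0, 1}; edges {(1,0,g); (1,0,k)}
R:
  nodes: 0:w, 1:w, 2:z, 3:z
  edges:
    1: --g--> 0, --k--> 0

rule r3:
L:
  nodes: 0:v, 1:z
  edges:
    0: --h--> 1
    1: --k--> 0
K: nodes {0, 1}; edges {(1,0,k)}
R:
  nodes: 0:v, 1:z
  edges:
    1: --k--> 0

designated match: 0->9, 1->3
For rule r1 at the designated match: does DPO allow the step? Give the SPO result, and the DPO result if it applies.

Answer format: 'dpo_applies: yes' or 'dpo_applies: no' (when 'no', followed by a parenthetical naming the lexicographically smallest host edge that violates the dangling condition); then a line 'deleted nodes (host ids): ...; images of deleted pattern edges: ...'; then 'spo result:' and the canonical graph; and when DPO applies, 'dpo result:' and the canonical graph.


dpo_applies: no
(the rule deletes node 9, which keeps host edge (9,8,k) outside the match image — the dangling condition fails, DPO blocks; SPO proceeds and side-deletes such edges)
deleted nodes (host ids): 9; images of deleted pattern edges: (9,3,g)
spo result:
nodes: 0:z, 2:v, 3:w, 4:v, 5:u, 6:w, 7:z, 8:v, 10:z, 12:w
edges: (0,2,h); (0,4,h); (2,3,g); (2,3,h); (2,10,h); (3,0,g); (3,4,g); (5,6,g); (6,0,g); (6,3,h); (7,4,h); (8,2,g); (10,6,k); (10,8,k); (12,4,k)


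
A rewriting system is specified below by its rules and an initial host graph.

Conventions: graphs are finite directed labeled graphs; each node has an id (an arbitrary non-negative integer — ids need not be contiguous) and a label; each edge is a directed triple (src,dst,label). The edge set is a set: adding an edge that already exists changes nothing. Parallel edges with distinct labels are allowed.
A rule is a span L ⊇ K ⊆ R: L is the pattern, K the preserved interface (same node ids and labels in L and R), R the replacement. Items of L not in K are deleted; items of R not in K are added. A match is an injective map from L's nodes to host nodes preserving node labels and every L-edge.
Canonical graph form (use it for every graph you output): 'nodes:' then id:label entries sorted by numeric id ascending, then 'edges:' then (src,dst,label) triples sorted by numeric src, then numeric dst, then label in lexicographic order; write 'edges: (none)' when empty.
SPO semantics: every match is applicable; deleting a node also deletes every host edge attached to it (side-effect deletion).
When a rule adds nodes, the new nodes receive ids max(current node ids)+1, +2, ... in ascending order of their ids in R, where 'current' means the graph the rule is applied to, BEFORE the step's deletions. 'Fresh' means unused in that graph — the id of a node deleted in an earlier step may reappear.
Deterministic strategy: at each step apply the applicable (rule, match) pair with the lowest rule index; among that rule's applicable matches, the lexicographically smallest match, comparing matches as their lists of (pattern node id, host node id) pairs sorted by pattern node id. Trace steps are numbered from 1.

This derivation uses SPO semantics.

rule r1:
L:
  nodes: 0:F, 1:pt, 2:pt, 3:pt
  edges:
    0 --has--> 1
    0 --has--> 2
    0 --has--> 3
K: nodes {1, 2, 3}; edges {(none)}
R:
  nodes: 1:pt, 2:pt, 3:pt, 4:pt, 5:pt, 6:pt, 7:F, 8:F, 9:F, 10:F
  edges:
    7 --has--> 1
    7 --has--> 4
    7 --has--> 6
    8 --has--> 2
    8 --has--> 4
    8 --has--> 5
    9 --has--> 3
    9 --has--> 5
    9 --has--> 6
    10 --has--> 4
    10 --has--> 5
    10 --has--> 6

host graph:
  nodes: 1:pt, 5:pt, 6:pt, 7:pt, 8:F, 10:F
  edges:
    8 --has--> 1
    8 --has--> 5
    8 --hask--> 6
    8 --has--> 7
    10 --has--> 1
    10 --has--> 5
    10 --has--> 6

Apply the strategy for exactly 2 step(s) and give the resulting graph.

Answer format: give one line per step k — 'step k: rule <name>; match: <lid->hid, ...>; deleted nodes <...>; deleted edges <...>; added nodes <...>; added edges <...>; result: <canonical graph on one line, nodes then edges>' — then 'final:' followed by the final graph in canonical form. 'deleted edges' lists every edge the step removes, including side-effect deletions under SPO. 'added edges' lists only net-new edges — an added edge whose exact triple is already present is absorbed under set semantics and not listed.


step 1: rule r1; match: 0->8, 1->1, 2->5, 3->7; deleted nodes 8; deleted edges (8,1,has); (8,5,has); (8,6,hask); (8,7,has); added nodes 11, 12, 13, 14, 15, 16, 17; added edges (14,1,has); (14,11,has); (14,13,has); (15,5,has); (15,11,has); (15,12,has); (16,7,has); (16,12,has); (16,13,has); (17,11,has); (17,12,has); (17,13,has); result: nodes: 1:pt, 5:pt, 6:pt, 7:pt, 10:F, 11:pt, 12:pt, 13:pt, 14:F, 15:F, 16:F, 17:F edges: (10,1,has); (10,5,has); (10,6,has); (14,1,has); (14,11,has); (14,13,has); (15,5,has); (15,11,has); (15,12,has); (16,7,has); (16,12,has); (16,13,has); (17,11,has); (17,12,has); (17,13,has)
step 2: rule r1; match: 0->10, 1->1, 2->5, 3->6; deleted nodes 10; deleted edges (10,1,has); (10,5,has); (10,6,has); added nodes 18, 19, 20, 21, 22, 23, 24; added edges (21,1,has); (21,18,has); (21,20,has); (22,5,has); (22,18,has); (22,19,has); (23,6,has); (23,19,has); (23,20,has); (24,18,has); (24,19,has); (24,20,has); result: nodes: 1:pt, 5:pt, 6:pt, 7:pt, 11:pt, 12:pt, 13:pt, 14:F, 15:F, 16:F, 17:F, 18:pt, 19:pt, 20:pt, 21:F, 22:F, 23:F, 24:F edges: (14,1,has); (14,11,has); (14,13,has); (15,5,has); (15,11,has); (15,12,has); (16,7,has); (16,12,has); (16,13,has); (17,11,has); (17,12,has); (17,13,has); (21,1,has); (21,18,has); (21,20,has); (22,5,has); (22,18,has); (22,19,has); (23,6,has); (23,19,has); (23,20,has); (24,18,has); (24,19,has); (24,20,has)
final:
nodes: 1:pt, 5:pt, 6:pt, 7:pt, 11:pt, 12:pt, 13:pt, 14:F, 15:F, 16:F, 17:F, 18:pt, 19:pt, 20:pt, 21:F, 22:F, 23:F, 24:F
edges: (14,1,has); (14,11,has); (14,13,has); (15,5,has); (15,11,has); (15,12,has); (16,7,has); (16,12,has); (16,13,has); (17,11,has); (17,12,has); (17,13,has); (21,1,has); (21,18,has); (21,20,has); (22,5,has); (22,18,has); (22,19,has); (23,6,has); (23,19,has); (23,20,has); (24,18,has); (24,19,has); (24,20,has)


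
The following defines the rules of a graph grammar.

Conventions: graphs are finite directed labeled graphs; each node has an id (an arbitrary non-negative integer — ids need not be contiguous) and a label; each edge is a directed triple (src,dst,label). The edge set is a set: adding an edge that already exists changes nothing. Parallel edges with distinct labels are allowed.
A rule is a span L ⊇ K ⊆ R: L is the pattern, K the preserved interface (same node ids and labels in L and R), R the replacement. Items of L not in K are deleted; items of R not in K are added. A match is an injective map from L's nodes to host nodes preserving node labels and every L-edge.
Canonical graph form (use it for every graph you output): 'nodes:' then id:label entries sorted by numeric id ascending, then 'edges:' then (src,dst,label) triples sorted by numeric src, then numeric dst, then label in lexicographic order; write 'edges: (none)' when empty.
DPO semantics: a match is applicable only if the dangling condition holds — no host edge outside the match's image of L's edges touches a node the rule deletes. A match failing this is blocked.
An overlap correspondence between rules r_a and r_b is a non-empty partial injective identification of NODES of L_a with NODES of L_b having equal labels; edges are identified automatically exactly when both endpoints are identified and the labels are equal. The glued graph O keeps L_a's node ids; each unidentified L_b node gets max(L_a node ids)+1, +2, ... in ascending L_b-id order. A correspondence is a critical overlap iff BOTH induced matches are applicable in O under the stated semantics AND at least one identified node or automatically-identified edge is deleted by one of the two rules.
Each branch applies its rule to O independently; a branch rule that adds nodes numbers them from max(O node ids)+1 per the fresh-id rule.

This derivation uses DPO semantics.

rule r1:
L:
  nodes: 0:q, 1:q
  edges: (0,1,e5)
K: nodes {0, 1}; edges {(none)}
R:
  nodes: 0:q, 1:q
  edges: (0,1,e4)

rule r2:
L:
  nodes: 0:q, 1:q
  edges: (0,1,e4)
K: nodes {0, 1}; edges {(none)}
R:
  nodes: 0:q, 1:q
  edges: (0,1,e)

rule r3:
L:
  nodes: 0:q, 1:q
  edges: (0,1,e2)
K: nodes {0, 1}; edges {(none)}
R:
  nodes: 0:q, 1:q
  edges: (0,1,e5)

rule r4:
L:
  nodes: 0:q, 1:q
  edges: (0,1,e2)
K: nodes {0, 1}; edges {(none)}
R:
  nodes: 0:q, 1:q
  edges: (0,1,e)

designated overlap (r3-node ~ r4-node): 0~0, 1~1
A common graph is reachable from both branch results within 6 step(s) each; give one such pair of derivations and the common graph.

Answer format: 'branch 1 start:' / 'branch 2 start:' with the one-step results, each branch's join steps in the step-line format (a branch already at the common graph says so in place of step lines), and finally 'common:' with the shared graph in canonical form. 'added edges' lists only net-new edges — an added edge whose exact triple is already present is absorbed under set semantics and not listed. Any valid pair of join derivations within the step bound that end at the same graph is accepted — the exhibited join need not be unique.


branch 1 start:
nodes: 0:q, 1:q
edges: (0,1,e5)
branch 2 start:
nodes: 0:q, 1:q
edges: (0,1,e)
branch 1 step 1: rule r1; match: 0->0, 1->1; deleted nodes (none); deleted edges (0,1,e5); added nodes (none); added edges (0,1,e4); result: nodes: 0:q, 1:q edges: (0,1,e4)
branch 1 step 2: rule r2; match: 0->0, 1->1; deleted nodes (none); deleted edges (0,1,e4); added nodes (none); added edges (0,1,e); result: nodes: 0:q, 1:q edges: (0,1,e)
branch 2: already at the common graph (0 steps)
common:
nodes: 0:q, 1:q
edges: (0,1,e)


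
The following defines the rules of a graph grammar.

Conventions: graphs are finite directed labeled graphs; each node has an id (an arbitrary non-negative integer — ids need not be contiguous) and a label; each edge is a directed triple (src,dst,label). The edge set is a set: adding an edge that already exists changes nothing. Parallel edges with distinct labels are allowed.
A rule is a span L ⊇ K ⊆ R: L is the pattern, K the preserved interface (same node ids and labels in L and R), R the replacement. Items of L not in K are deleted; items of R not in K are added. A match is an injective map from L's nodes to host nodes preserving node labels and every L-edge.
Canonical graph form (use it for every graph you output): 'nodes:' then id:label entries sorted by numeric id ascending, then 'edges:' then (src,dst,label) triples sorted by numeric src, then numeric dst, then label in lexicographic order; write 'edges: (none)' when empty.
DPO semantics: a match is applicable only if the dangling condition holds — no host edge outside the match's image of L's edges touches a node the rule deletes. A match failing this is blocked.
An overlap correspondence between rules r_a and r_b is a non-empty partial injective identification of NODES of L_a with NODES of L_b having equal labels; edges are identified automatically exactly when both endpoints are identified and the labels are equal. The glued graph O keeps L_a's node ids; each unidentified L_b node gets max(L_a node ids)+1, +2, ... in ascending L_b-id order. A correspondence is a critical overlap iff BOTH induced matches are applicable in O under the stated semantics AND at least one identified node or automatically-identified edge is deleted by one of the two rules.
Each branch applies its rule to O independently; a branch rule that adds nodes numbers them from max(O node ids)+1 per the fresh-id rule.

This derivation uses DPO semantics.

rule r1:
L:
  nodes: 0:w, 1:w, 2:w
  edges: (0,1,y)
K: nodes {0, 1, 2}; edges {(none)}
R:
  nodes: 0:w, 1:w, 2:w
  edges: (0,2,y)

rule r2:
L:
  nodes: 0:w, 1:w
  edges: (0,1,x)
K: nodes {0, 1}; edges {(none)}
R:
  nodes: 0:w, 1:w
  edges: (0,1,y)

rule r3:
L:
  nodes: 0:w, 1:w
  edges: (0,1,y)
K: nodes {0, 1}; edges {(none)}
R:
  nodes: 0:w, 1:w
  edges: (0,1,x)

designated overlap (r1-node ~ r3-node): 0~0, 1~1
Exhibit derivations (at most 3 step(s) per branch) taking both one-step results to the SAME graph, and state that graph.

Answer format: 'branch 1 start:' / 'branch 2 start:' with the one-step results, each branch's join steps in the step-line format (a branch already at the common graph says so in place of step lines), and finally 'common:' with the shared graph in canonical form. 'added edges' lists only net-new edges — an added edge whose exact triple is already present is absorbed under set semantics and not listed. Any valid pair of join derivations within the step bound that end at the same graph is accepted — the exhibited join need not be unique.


branch 1 start:
nodes: 0:w, 1:w, 2:w
edges: (0,2,y)
branch 2 start:
nodes: 0:w, 1:w, 2:w
edges: (0,1,x)
branch 1 step 1: rule r1; match: 0->0, 1->2, 2->1; deleted nodes (none); deleted edges (0,2,y); added nodes (none); added edges (0,1,y); result: nodes: 0:w, 1:w, 2:w edges: (0,1,y)
branch 2 step 1: rule r2; match: 0->0, 1->1; deleted nodes (none); deleted edges (0,1,x); added nodes (none); added edges (0,1,y); result: nodes: 0:w, 1:w, 2:w edges: (0,1,y)
common:
nodes: 0:w, 1:w, 2:w
edges: (0,1,y)


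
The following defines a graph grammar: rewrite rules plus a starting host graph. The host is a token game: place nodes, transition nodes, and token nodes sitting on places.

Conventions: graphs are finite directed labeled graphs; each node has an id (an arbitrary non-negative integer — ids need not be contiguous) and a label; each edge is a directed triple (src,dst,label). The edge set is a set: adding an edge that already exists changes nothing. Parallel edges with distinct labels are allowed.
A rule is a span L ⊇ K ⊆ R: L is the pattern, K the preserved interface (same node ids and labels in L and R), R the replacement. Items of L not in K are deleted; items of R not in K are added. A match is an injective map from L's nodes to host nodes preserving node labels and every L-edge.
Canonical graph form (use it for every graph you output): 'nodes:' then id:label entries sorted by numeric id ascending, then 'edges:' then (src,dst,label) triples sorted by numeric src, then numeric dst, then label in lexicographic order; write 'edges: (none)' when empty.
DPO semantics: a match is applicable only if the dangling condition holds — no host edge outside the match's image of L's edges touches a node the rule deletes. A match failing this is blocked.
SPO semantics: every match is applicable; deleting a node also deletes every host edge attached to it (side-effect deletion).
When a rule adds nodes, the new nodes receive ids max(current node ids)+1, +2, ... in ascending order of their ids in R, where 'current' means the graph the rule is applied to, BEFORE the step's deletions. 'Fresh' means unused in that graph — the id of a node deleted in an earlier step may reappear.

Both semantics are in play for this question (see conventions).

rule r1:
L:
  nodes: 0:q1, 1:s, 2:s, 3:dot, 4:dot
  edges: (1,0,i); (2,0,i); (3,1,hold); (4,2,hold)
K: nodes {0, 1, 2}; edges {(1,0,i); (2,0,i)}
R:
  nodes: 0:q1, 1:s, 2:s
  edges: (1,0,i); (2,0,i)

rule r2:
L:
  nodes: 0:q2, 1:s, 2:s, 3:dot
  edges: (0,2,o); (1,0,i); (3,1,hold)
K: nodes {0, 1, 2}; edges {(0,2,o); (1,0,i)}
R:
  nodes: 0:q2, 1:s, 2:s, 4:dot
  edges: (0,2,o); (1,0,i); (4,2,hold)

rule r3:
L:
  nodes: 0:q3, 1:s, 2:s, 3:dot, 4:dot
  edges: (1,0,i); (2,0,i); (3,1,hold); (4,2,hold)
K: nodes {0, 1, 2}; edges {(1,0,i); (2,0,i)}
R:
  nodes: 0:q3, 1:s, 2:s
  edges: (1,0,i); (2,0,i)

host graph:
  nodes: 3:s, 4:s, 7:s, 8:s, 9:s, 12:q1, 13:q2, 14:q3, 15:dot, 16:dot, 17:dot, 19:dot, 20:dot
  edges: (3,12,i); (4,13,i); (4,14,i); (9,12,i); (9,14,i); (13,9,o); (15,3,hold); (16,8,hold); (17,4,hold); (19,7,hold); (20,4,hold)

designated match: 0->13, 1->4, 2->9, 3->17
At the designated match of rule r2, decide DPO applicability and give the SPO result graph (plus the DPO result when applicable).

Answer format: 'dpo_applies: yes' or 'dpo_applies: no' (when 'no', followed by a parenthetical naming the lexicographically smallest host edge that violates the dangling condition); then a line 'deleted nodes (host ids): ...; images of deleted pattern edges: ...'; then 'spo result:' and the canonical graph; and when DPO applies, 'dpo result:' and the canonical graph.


dpo_applies: yes
deleted nodes (host ids): 17; images of deleted pattern edges: (17,4,hold)
spo result:
nodes: 3:s, 4:s, 7:s, 8:s, 9:s, 12:q1, 13:q2, 14:q3, 15:dot, 16:dot, 19:dot, 20:dot, 21:dot
edges: (3,12,i); (4,13,i); (4,14,i); (9,12,i); (9,14,i); (13,9,o); (15,3,hold); (16,8,hold); (19,7,hold); (20,4,hold); (21,9,hold)
dpo result:
nodes: 3:s, 4:s, 7:s, 8:s, 9:s, 12:q1, 13:q2, 14:q3, 15:dot, 16:dot, 19:dot, 20:dot, 21:dot
edges: (3,12,i); (4,13,i); (4,14,i); (9,12,i); (9,14,i); (13,9,o); (15,3,hold); (16,8,hold); (19,7,hold); (20,4,hold); (21,9,hold)


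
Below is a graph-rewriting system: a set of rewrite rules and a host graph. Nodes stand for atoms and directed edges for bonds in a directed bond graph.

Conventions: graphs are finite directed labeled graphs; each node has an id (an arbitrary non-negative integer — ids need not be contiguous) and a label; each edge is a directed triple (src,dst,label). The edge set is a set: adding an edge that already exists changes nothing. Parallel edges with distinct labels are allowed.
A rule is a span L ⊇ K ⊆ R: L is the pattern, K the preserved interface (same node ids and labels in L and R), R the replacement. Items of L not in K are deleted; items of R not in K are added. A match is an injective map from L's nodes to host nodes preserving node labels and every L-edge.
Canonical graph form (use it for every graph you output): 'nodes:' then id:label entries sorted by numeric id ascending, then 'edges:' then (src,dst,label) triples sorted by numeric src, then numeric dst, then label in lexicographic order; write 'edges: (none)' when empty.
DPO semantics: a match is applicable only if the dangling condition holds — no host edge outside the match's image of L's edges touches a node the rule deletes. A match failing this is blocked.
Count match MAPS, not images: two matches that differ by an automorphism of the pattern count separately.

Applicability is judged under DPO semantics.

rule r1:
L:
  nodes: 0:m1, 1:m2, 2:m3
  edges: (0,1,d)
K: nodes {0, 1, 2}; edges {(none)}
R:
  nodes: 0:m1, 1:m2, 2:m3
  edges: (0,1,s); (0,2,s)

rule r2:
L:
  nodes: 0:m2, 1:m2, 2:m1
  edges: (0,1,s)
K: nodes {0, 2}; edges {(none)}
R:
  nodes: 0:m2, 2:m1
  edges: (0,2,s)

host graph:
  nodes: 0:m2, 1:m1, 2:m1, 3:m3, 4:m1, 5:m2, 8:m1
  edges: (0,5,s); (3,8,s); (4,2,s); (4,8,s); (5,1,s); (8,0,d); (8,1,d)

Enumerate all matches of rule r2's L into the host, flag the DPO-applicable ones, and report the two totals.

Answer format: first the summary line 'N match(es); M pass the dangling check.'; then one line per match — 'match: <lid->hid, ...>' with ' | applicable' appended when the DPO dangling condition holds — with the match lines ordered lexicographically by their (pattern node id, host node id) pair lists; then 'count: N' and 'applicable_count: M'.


4 match(es); 0 pass the dangling check.
match: 0->0, 1->5, 2->1
match: 0->0, 1->5, 2->2
match: 0->0, 1->5, 2->4
match: 0->0, 1->5, 2->8
count: 4
applicable_count: 0


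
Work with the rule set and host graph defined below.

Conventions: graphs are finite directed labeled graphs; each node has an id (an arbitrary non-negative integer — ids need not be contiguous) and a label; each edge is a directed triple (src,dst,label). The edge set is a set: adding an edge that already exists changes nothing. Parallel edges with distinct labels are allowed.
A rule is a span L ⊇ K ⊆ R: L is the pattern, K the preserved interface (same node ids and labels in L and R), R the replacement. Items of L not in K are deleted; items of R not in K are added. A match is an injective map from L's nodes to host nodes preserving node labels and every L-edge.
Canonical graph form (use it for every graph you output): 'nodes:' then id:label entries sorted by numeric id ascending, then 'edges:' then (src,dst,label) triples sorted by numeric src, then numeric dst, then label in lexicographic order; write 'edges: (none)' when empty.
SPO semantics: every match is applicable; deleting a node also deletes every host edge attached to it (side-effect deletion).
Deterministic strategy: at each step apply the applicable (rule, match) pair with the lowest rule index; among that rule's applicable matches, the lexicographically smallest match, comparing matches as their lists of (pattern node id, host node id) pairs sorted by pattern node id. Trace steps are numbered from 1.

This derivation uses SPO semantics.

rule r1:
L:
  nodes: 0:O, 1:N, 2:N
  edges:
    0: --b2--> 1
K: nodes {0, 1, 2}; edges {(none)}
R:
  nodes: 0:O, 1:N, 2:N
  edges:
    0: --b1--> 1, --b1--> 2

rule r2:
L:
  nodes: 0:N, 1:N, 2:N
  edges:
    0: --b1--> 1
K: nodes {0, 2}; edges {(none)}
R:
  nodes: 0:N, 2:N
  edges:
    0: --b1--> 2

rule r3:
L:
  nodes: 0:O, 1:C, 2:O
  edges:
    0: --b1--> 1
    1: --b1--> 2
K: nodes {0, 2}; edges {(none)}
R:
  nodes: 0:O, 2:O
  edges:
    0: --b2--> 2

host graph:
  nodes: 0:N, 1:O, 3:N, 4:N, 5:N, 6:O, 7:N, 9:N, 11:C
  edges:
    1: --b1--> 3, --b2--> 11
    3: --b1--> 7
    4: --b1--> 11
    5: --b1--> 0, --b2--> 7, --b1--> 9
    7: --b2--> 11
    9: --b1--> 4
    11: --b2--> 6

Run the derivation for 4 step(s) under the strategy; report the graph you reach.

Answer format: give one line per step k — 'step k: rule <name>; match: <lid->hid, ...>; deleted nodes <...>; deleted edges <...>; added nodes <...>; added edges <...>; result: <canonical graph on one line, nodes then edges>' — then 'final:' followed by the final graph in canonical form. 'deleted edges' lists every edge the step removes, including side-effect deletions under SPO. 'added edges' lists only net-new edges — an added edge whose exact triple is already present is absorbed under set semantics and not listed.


step 1: rule r2; match: 0->3, 1->7, 2->0; deleted nodes 7; deleted edges (3,7,b1); (5,7,b2); (7,11,b2); added nodes (none); added edges (3,0,b1); result: nodes: 0:N, 1:O, 3:N, 4:N, 5:N, 6:O, 9:N, 11:C edges: (1,3,b1); (1,11,b2); (3,0,b1); (4,11,b1); (5,0,b1); (5,9,b1); (9,4,b1); (11,6,b2)
step 2: rule r2; match: 0->3, 1->0, 2->4; deleted nodes 0; deleted edges (3,0,b1); (5,0,b1); added nodes (none); added edges (3,4,b1); result: nodes: 1:O, 3:N, 4:N, 5:N, 6:O, 9:N, 11:C edges: (1,3,b1); (1,11,b2); (3,4,b1); (4,11,b1); (5,9,b1); (9,4,b1); (11,6,b2)
step 3: rule r2; match: 0->3, 1->4, 2->5; deleted nodes 4; deleted edges (3,4,b1); (4,11,b1); (9,4,b1); added nodes (none); added edges (3,5,b1); result: nodes: 1:O, 3:N, 5:N, 6:O, 9:N, 11:C edges: (1,3,b1); (1,11,b2); (3,5,b1); (5,9,b1); (11,6,b2)
step 4: rule r2; match: 0->3, 1->5, 2->9; deleted nodes 5; deleted edges (3,5,b1); (5,9,b1); added nodes (none); added edges (3,9,b1); result: nodes: 1:O, 3:N, 6:O, 9:N, 11:C edges: (1,3,b1); (1,11,b2); (3,9,b1); (11,6,b2)
final:
nodes: 1:O, 3:N, 6:O, 9:N, 11:C
edges: (1,3,b1); (1,11,b2); (3,9,b1); (11,6,b2)


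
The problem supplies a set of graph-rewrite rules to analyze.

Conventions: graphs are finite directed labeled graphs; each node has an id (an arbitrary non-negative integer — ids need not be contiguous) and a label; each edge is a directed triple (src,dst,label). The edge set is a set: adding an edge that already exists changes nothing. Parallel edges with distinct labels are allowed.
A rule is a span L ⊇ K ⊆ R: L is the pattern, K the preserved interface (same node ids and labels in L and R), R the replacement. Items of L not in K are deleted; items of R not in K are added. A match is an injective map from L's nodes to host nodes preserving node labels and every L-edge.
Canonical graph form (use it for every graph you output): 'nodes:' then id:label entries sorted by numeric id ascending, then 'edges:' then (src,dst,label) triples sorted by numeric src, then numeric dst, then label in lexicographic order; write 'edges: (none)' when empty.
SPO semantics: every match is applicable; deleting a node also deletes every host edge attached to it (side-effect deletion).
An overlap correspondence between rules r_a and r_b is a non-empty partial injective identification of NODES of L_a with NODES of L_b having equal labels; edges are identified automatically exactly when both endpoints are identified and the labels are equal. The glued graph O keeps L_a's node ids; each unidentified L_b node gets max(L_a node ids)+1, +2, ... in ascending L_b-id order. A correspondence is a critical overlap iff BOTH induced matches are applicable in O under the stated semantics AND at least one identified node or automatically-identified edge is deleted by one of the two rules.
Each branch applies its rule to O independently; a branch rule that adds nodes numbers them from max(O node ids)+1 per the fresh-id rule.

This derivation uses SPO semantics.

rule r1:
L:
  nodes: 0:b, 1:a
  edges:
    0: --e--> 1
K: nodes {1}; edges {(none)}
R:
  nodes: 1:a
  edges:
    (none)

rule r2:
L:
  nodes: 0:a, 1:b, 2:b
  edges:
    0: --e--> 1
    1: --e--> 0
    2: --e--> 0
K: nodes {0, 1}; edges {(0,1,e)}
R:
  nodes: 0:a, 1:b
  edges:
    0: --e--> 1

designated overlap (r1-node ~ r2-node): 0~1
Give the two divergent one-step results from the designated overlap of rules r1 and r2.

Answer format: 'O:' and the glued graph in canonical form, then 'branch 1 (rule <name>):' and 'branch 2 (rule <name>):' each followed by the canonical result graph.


O:
nodes: 0:b, 1:a, 2:a, 3:b
edges: (0,1,e); (0,2,e); (2,0,e); (3,2,e)
branch 1 (rule r1):
nodes: 1:a, 2:a, 3:b
edges: (3,2,e)
branch 2 (rule r2):
nodes: 0:b, 1:a, 2:a
edges: (0,1,e); (2,0,e)


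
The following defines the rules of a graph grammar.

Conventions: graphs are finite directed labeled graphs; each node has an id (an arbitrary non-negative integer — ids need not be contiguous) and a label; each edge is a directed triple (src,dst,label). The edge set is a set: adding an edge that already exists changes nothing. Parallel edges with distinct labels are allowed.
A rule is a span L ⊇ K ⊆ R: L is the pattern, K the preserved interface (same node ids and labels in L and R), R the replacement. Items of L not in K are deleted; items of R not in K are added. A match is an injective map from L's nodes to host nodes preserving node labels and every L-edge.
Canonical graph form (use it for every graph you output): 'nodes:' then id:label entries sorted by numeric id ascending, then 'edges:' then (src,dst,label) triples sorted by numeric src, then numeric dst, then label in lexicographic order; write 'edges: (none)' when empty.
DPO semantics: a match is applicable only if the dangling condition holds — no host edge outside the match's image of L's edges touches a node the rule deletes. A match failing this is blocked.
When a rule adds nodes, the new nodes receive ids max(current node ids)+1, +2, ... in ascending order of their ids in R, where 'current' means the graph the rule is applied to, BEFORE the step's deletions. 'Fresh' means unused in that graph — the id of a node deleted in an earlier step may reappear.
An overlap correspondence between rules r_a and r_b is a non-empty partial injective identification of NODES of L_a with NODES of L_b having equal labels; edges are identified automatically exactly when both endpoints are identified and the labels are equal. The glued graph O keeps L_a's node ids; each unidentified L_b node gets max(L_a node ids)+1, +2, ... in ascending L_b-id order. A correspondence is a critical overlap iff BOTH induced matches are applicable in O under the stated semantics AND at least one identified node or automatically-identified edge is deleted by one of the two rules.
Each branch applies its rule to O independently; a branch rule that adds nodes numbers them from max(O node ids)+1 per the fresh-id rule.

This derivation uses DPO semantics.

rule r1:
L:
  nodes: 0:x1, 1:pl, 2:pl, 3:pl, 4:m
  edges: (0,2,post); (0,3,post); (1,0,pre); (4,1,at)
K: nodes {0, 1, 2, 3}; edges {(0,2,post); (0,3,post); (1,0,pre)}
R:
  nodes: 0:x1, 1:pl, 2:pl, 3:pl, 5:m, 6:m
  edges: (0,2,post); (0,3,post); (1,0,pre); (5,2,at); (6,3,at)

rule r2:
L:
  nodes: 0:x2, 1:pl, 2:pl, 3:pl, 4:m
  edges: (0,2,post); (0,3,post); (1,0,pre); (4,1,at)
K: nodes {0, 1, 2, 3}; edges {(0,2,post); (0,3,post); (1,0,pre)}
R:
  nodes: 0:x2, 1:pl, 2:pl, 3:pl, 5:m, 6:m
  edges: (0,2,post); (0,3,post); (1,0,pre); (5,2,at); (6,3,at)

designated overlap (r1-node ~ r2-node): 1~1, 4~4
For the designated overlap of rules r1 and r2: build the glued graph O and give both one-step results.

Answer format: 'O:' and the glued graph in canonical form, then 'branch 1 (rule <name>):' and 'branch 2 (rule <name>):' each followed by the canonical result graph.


O:
nodes: 0:x1, 1:pl, 2:pl, 3:pl, 4:m, 5:x2, 6:pl, 7:pl
edges: (0,2,post); (0,3,post); (1,0,pre); (1,5,pre); (4,1,at); (5,6,post); (5,7,post)
branch 1 (rule r1):
nodes: 0:x1, 1:pl, 2:pl, 3:pl, 5:x2, 6:pl, 7:pl, 8:m, 9:m
edges: (0,2,post); (0,3,post); (1,0,pre); (1,5,pre); (5,6,post); (5,7,post); (8,2,at); (9,3,at)
branch 2 (rule r2):
nodes: 0:x1, 1:pl, 2:pl, 3:pl, 5:x2, 6:pl, 7:pl, 8:m, 9:m
edges: (0,2,post); (0,3,post); (1,0,pre); (1,5,pre); (5,6,post); (5,7,post); (8,6,at); (9,7,at)


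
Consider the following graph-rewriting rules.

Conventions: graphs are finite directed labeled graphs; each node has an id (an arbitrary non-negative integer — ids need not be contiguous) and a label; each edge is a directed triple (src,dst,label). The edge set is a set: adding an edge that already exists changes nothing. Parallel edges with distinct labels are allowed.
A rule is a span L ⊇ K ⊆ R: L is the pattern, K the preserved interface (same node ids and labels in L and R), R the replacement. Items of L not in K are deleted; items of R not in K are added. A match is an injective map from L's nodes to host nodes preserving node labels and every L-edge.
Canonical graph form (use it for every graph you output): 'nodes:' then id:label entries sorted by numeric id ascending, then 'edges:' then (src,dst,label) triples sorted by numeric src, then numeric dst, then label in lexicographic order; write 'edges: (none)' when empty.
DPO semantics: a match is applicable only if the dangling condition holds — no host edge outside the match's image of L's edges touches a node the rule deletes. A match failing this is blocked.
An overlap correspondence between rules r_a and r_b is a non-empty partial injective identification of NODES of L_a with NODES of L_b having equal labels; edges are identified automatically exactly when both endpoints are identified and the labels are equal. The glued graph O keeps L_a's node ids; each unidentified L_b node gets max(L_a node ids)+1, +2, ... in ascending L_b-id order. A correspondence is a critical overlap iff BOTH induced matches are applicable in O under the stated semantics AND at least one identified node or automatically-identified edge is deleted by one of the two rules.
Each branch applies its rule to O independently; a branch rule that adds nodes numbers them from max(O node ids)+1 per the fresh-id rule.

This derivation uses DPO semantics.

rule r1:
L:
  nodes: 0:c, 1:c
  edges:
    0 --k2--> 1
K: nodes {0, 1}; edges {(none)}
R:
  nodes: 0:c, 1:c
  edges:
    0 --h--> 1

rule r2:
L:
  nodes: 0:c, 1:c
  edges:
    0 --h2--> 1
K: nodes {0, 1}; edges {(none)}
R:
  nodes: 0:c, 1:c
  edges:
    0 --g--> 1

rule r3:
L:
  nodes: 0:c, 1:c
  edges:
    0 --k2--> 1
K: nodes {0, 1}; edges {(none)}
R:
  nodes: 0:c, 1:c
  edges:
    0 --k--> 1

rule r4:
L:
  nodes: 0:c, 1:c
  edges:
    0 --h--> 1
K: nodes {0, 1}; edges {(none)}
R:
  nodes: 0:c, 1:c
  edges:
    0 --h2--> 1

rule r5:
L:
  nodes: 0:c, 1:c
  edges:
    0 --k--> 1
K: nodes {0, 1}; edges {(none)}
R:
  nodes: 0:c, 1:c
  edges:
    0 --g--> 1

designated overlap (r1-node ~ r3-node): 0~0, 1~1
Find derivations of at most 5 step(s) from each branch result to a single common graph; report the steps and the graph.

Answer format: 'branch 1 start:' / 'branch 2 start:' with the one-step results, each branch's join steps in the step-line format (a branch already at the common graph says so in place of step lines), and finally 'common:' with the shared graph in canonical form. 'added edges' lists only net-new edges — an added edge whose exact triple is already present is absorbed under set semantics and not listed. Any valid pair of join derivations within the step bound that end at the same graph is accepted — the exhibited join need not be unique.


branch 1 start:
nodes: 0:c, 1:c
edges: (0,1,h)
branch 2 start:
nodes: 0:c, 1:c
edges: (0,1,k)
branch 1 step 1: rule r4; match: 0->0, 1->1; deleted nodes (none); deleted edges (0,1,h); added nodes (none); added edges (0,1,h2); result: nodes: 0:c, 1:c edges: (0,1,h2)
branch 1 step 2: rule r2; match: 0->0, 1->1; deleted nodes (none); deleted edges (0,1,h2); added nodes (none); added edges (0,1,g); result: nodes: 0:c, 1:c edges: (0,1,g)
branch 2 step 1: rule r5; match: 0->0, 1->1; deleted nodes (none); deleted edges (0,1,k); added nodes (none); added edges (0,1,g); result: nodes: 0:c, 1:c edges: (0,1,g)
common:
nodes: 0:c, 1:c
edges: (0,1,g)


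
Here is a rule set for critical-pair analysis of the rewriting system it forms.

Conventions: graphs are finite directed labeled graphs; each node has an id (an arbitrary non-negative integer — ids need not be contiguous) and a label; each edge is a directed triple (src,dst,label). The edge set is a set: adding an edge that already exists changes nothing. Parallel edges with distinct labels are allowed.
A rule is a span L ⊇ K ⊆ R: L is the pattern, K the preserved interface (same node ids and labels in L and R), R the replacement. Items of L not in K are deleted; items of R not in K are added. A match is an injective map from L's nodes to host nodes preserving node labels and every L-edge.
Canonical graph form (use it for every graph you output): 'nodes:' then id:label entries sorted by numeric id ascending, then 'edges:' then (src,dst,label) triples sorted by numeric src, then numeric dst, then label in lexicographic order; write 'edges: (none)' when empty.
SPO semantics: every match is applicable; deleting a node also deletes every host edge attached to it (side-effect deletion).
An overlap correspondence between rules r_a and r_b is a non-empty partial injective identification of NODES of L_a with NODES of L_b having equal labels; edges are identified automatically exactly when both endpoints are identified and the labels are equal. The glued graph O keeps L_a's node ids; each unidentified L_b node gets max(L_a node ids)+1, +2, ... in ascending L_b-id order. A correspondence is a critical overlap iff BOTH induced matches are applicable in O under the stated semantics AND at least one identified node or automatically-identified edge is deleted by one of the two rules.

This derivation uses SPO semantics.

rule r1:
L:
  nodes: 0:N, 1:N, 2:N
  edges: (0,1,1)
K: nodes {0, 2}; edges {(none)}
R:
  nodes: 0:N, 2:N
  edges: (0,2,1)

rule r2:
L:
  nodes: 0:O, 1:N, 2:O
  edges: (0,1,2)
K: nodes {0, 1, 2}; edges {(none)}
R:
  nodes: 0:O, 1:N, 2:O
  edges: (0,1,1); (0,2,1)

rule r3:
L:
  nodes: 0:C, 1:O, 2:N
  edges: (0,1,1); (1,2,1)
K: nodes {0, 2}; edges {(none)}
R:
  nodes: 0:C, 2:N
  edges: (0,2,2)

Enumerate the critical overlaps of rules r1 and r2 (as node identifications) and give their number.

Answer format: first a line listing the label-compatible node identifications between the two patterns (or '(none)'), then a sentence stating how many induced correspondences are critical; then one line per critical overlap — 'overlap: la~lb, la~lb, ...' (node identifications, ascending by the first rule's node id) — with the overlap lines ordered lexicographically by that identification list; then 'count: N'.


label-compatible node identifications between L(r1) and L(r2): 0~1, 1~1, 2~1
1 of the induced correspondences is a critical overlap of r1 and r2.
overlap: 1~1
count: 1
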